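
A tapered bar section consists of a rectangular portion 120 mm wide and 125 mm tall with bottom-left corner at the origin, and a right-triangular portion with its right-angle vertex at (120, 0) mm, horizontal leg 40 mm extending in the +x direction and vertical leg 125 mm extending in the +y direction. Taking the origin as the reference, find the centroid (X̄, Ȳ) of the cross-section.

rectangular portion: A = 120 × 125 = 15000.00, centroid at (60.00, 62.50).
triangular portion: A = ½·40·125 = 2500.00, centroid at (133.33, 41.67).
ΣA = 17500.00 mm²
ΣAX̄ = (15000.00)(60.00) + (2500.00)(133.33) = 1233333.33 mm³
ΣAȲ = (15000.00)(62.50) + (2500.00)(41.67) = 1041666.67 mm³
X̄ = 1233333.33 / 17500.00 = 70.48 mm
Ȳ = 1041666.67 / 17500.00 = 59.52 mm

X̄ = 70.48 mm, Ȳ = 59.52 mm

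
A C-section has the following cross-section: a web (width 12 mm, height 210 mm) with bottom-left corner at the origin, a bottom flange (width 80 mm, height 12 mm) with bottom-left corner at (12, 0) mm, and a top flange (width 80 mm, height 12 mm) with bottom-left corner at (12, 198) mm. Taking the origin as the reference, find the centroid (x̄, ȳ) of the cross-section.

x̄ = 25.89 mm, ȳ = 105.00 mm

Part | A | x̄ᵢ | ȳᵢ | A·x̄ᵢ | A·ȳᵢ
web | 2520.00 | 6.00 | 105.00 | 15120.00 | 264600.00
bottom flange | 960.00 | 52.00 | 6.00 | 49920.00 | 5760.00
top flange | 960.00 | 52.00 | 204.00 | 49920.00 | 195840.00
Σ | 4440.00 |  |  | 114960.00 | 466200.00
x̄ = 114960.00 / 4440.00 = 25.89 mm
ȳ = 466200.00 / 4440.00 = 105.00 mm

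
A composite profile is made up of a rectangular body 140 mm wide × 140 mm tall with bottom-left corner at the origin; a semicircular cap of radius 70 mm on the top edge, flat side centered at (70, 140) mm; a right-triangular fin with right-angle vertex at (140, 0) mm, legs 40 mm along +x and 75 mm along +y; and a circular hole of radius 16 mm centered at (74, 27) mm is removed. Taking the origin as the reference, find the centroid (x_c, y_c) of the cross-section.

rectangular body: A = 140 × 140 = 19600.00, centroid at (70.00, 70.00).
semicircular top: A = ½π·70² = 7696.90, centroid at (70.00, 169.71).
triangular fin: A = ½·40·75 = 1500.00, centroid at (153.33, 25.00).
hole: A = −π·16² = -804.25, centroid at (74.00, 27.00).
ΣA = 27992.65 mm²
ΣAx_c = (19600.00)(70.00) + (7696.90)(70.00) + (1500.00)(153.33) + (-804.25)(74.00) = 2081268.81 mm³
ΣAy_c = (19600.00)(70.00) + (7696.90)(169.71) + (1500.00)(25.00) + (-804.25)(27.00) = 2694018.26 mm³
x_c = 2081268.81 / 27992.65 = 74.35 mm
y_c = 2694018.26 / 27992.65 = 96.24 mm

x_c = 74.35 mm, y_c = 96.24 mm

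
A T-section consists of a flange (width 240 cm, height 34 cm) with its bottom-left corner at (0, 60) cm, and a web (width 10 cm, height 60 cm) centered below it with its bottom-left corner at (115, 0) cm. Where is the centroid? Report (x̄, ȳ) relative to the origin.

x̄ = 120.00 cm, ȳ = 73.78 cm

web: A = 10 × 60 = 600.00, centroid at (120.00, 30.00).
flange: A = 240 × 34 = 8160.00, centroid at (120.00, 77.00).
ΣA = 8760.00 cm², ΣAx̄ = 1051200.00 cm³, ΣAȳ = 646320.00 cm³.
x̄ = 1051200.00/8760.00 = 120.00 cm; ȳ = 646320.00/8760.00 = 73.78 cm.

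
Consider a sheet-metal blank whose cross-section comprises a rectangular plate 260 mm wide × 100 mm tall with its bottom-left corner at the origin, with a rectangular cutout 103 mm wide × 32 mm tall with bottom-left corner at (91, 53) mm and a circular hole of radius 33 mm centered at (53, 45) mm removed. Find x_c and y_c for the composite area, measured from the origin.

x_c = 141.52 mm, y_c = 47.64 mm

plate: A = 260 × 100 = 26000.00, centroid at (130.00, 50.00).
hole 1: A = −(103 × 32) = -3296.00, centroid at (142.50, 69.00).
hole 2: A = −π·33² = -3421.19, centroid at (53.00, 45.00).
ΣA = 19282.81 mm², ΣAx_c = 2728996.70 mm³, ΣAy_c = 918622.25 mm³.
x_c = 2728996.70/19282.81 = 141.52 mm; y_c = 918622.25/19282.81 = 47.64 mm.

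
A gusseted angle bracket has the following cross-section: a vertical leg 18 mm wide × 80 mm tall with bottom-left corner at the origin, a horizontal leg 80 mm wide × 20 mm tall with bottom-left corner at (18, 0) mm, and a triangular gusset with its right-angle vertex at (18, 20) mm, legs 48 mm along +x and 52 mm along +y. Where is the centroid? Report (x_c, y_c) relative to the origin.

Part | A | x̄ᵢ | ȳᵢ | A·x̄ᵢ | A·ȳᵢ
vertical leg | 1440.00 | 9.00 | 40.00 | 12960.00 | 57600.00
horizontal leg | 1600.00 | 58.00 | 10.00 | 92800.00 | 16000.00
gusset | 1248.00 | 34.00 | 37.33 | 42432.00 | 46592.00
Σ | 4288.00 |  |  | 148192.00 | 120192.00
x_c = 148192.00 / 4288.00 = 34.56 mm
y_c = 120192.00 / 4288.00 = 28.03 mm

x_c = 34.56 mm, y_c = 28.03 mm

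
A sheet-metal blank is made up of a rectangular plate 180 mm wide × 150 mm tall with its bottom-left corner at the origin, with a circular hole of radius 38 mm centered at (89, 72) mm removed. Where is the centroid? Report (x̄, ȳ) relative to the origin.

plate: A = 180 × 150 = 27000.00, centroid at (90.00, 75.00).
hole: A = −π·38² = -4536.46, centroid at (89.00, 72.00).
ΣA = 22463.54 mm²
ΣAx̄ = (27000.00)(90.00) + (-4536.46)(89.00) = 2026255.08 mm³
ΣAȳ = (27000.00)(75.00) + (-4536.46)(72.00) = 1698374.89 mm³
x̄ = 2026255.08 / 22463.54 = 90.20 mm
ȳ = 1698374.89 / 22463.54 = 75.61 mm

x̄ = 90.20 mm, ȳ = 75.61 mm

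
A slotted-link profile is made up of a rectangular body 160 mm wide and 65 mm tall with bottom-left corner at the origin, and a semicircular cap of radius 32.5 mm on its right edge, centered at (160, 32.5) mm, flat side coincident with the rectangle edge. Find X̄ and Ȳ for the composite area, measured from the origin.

rectangular body: A = 160 × 65 = 10400.00, centroid at (80.00, 32.50).
semicircular end: A = ½π·32.5² = 1659.15, centroid at (173.79, 32.50).
ΣA = 12059.15 mm², ΣAX̄ = 1120350.00 mm³, ΣAȲ = 391922.49 mm³.
X̄ = 1120350.00/12059.15 = 92.90 mm; Ȳ = 391922.49/12059.15 = 32.50 mm.

X̄ = 92.90 mm, Ȳ = 32.50 mm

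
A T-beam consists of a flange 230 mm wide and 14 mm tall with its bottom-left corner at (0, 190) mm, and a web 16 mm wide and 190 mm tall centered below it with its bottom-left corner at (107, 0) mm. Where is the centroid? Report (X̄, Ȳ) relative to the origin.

X̄ = 115.00 mm, Ȳ = 147.47 mm

web: A = 16 × 190 = 3040.00, centroid at (115.00, 95.00).
flange: A = 230 × 14 = 3220.00, centroid at (115.00, 197.00).
ΣA = 6260.00 mm²
ΣAX̄ = (3040.00)(115.00) + (3220.00)(115.00) = 719900.00 mm³
ΣAȲ = (3040.00)(95.00) + (3220.00)(197.00) = 923140.00 mm³
X̄ = 719900.00 / 6260.00 = 115.00 mm
Ȳ = 923140.00 / 6260.00 = 147.47 mm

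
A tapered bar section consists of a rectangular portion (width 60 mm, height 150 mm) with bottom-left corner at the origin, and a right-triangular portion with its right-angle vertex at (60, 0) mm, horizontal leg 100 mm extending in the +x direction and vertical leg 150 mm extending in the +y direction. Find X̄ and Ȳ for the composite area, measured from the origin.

rectangular portion: A = 60 × 150 = 9000.00, centroid at (30.00, 75.00).
triangular portion: A = ½·100·150 = 7500.00, centroid at (93.33, 50.00).
ΣA = 16500.00 mm²
ΣAX̄ = (9000.00)(30.00) + (7500.00)(93.33) = 970000.00 mm³
ΣAȲ = (9000.00)(75.00) + (7500.00)(50.00) = 1050000.00 mm³
X̄ = 970000.00 / 16500.00 = 58.79 mm
Ȳ = 1050000.00 / 16500.00 = 63.64 mm

X̄ = 58.79 mm, Ȳ = 63.64 mm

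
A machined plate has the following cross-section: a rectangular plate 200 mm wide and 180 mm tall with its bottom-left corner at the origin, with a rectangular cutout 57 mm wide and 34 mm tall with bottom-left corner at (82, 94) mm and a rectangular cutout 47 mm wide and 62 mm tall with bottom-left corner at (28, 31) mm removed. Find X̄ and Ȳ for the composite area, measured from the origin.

Part | A | x̄ᵢ | ȳᵢ | A·x̄ᵢ | A·ȳᵢ
plate | 36000.00 | 100.00 | 90.00 | 3600000.00 | 3240000.00
hole 1 | -1938.00 | 110.50 | 111.00 | -214149.00 | -215118.00
hole 2 | -2914.00 | 51.50 | 62.00 | -150071.00 | -180668.00
Σ | 31148.00 |  |  | 3235780.00 | 2844214.00
X̄ = 3235780.00 / 31148.00 = 103.88 mm
Ȳ = 2844214.00 / 31148.00 = 91.31 mm

X̄ = 103.88 mm, Ȳ = 91.31 mm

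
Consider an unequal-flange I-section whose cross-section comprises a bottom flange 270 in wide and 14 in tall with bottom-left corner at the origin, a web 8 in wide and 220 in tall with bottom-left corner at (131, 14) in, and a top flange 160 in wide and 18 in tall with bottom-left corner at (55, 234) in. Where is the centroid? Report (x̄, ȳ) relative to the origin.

x̄ = 135.00 in, ȳ = 112.18 in

bottom flange: A = 270 × 14 = 3780.00, centroid at (135.00, 7.00).
web: A = 8 × 220 = 1760.00, centroid at (135.00, 124.00).
top flange: A = 160 × 18 = 2880.00, centroid at (135.00, 243.00).
ΣA = 8420.00 in²
ΣAx̄ = (3780.00)(135.00) + (1760.00)(135.00) + (2880.00)(135.00) = 1136700.00 in³
ΣAȳ = (3780.00)(7.00) + (1760.00)(124.00) + (2880.00)(243.00) = 944540.00 in³
x̄ = 1136700.00 / 8420.00 = 135.00 in
ȳ = 944540.00 / 8420.00 = 112.18 in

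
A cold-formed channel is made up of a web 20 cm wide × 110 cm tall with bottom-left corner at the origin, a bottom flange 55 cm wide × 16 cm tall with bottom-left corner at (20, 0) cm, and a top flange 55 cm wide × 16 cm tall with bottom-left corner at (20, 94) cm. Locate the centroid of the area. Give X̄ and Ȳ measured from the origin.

web: A = 20 × 110 = 2200.00, centroid at (10.00, 55.00).
bottom flange: A = 55 × 16 = 880.00, centroid at (47.50, 8.00).
top flange: A = 55 × 16 = 880.00, centroid at (47.50, 102.00).
ΣA = 3960.00 cm², ΣAX̄ = 105600.00 cm³, ΣAȲ = 217800.00 cm³.
X̄ = 105600.00/3960.00 = 26.67 cm; Ȳ = 217800.00/3960.00 = 55.00 cm.

X̄ = 26.67 cm, Ȳ = 55.00 cm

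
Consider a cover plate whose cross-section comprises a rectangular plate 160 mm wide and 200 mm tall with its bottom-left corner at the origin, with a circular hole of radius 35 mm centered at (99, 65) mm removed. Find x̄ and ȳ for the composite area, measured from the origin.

x̄ = 77.40 mm, ȳ = 104.78 mm

plate: A = 160 × 200 = 32000.00, centroid at (80.00, 100.00).
hole: A = −π·35² = -3848.45, centroid at (99.00, 65.00).
ΣA = 28151.55 mm²
ΣAx̄ = (32000.00)(80.00) + (-3848.45)(99.00) = 2179003.35 mm³
ΣAȳ = (32000.00)(100.00) + (-3848.45)(65.00) = 2949850.68 mm³
x̄ = 2179003.35 / 28151.55 = 77.40 mm
ȳ = 2949850.68 / 28151.55 = 104.78 mm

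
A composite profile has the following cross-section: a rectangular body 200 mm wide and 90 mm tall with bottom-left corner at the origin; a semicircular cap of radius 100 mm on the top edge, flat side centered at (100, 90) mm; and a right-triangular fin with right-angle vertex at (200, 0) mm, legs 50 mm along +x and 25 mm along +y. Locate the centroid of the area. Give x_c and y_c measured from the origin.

rectangular body: A = 200 × 90 = 18000.00, centroid at (100.00, 45.00).
semicircular top: A = ½π·100² = 15707.96, centroid at (100.00, 132.44).
triangular fin: A = ½·50·25 = 625.00, centroid at (216.67, 8.33).
ΣA = 34332.96 mm², ΣAx_c = 3506212.99 mm³, ΣAy_c = 2895591.69 mm³.
x_c = 3506212.99/34332.96 = 102.12 mm; y_c = 2895591.69/34332.96 = 84.34 mm.

x_c = 102.12 mm, y_c = 84.34 mm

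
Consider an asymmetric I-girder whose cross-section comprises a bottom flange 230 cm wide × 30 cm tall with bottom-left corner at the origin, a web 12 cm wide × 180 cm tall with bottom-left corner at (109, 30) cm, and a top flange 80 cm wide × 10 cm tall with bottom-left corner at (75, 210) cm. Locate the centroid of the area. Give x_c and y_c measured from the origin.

Part | A | x̄ᵢ | ȳᵢ | A·x̄ᵢ | A·ȳᵢ
bottom flange | 6900.00 | 115.00 | 15.00 | 793500.00 | 103500.00
web | 2160.00 | 115.00 | 120.00 | 248400.00 | 259200.00
top flange | 800.00 | 115.00 | 215.00 | 92000.00 | 172000.00
Σ | 9860.00 |  |  | 1133900.00 | 534700.00
x_c = 1133900.00 / 9860.00 = 115.00 cm
y_c = 534700.00 / 9860.00 = 54.23 cm

x_c = 115.00 cm, y_c = 54.23 cm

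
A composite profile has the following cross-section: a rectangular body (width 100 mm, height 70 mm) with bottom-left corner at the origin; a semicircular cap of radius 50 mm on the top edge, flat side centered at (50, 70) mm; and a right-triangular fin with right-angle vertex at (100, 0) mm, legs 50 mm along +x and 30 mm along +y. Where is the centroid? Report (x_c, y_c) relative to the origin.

x_c = 54.28 mm, y_c = 52.30 mm

rectangular body: A = 100 × 70 = 7000.00, centroid at (50.00, 35.00).
semicircular top: A = ½π·50² = 3926.99, centroid at (50.00, 91.22).
triangular fin: A = ½·50·30 = 750.00, centroid at (116.67, 10.00).
ΣA = 11676.99 mm², ΣAx_c = 633849.54 mm³, ΣAy_c = 610722.69 mm³.
x_c = 633849.54/11676.99 = 54.28 mm; y_c = 610722.69/11676.99 = 52.30 mm.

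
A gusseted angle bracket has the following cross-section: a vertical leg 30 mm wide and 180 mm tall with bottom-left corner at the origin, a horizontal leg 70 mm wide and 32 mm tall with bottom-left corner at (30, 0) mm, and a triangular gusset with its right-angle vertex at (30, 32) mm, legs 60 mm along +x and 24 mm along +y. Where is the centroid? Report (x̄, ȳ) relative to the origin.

x̄ = 31.41 mm, ȳ = 65.87 mm

Part | A | x̄ᵢ | ȳᵢ | A·x̄ᵢ | A·ȳᵢ
vertical leg | 5400.00 | 15.00 | 90.00 | 81000.00 | 486000.00
horizontal leg | 2240.00 | 65.00 | 16.00 | 145600.00 | 35840.00
gusset | 720.00 | 50.00 | 40.00 | 36000.00 | 28800.00
Σ | 8360.00 |  |  | 262600.00 | 550640.00
x̄ = 262600.00 / 8360.00 = 31.41 mm
ȳ = 550640.00 / 8360.00 = 65.87 mm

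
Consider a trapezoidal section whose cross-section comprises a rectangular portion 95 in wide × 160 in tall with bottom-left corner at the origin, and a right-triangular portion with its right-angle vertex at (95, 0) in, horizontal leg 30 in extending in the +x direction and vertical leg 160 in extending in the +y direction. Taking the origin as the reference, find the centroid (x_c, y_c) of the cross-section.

Part | A | x̄ᵢ | ȳᵢ | A·x̄ᵢ | A·ȳᵢ
rectangular portion | 15200.00 | 47.50 | 80.00 | 722000.00 | 1216000.00
triangular portion | 2400.00 | 105.00 | 53.33 | 252000.00 | 128000.00
Σ | 17600.00 |  |  | 974000.00 | 1344000.00
x_c = 974000.00 / 17600.00 = 55.34 in
y_c = 1344000.00 / 17600.00 = 76.36 in

x_c = 55.34 in, y_c = 76.36 in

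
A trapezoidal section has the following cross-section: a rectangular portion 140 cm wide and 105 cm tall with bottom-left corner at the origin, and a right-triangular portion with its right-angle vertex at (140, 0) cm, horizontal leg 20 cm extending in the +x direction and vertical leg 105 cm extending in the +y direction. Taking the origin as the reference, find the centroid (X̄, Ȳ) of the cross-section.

X̄ = 75.11 cm, Ȳ = 51.33 cm

rectangular portion: A = 140 × 105 = 14700.00, centroid at (70.00, 52.50).
triangular portion: A = ½·20·105 = 1050.00, centroid at (146.67, 35.00).
ΣA = 15750.00 cm²
ΣAX̄ = (14700.00)(70.00) + (1050.00)(146.67) = 1183000.00 cm³
ΣAȲ = (14700.00)(52.50) + (1050.00)(35.00) = 808500.00 cm³
X̄ = 1183000.00 / 15750.00 = 75.11 cm
Ȳ = 808500.00 / 15750.00 = 51.33 cm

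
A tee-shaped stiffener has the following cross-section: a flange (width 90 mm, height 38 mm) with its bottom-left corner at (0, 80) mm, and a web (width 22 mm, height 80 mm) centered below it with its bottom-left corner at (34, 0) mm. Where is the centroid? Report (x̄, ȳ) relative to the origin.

Part | A | x̄ᵢ | ȳᵢ | A·x̄ᵢ | A·ȳᵢ
web | 1760.00 | 45.00 | 40.00 | 79200.00 | 70400.00
flange | 3420.00 | 45.00 | 99.00 | 153900.00 | 338580.00
Σ | 5180.00 |  |  | 233100.00 | 408980.00
x̄ = 233100.00 / 5180.00 = 45.00 mm
ȳ = 408980.00 / 5180.00 = 78.95 mm

x̄ = 45.00 mm, ȳ = 78.95 mm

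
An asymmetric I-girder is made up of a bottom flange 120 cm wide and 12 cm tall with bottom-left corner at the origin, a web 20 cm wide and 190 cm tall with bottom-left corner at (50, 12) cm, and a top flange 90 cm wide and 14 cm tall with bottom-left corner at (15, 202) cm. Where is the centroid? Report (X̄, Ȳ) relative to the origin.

Part | A | x̄ᵢ | ȳᵢ | A·x̄ᵢ | A·ȳᵢ
bottom flange | 1440.00 | 60.00 | 6.00 | 86400.00 | 8640.00
web | 3800.00 | 60.00 | 107.00 | 228000.00 | 406600.00
top flange | 1260.00 | 60.00 | 209.00 | 75600.00 | 263340.00
Σ | 6500.00 |  |  | 390000.00 | 678580.00
X̄ = 390000.00 / 6500.00 = 60.00 cm
Ȳ = 678580.00 / 6500.00 = 104.40 cm

X̄ = 60.00 cm, Ȳ = 104.40 cm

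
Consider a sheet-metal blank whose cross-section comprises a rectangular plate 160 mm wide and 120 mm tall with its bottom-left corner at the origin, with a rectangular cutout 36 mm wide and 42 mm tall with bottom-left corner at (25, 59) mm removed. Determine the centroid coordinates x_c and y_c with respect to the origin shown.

x_c = 83.16 mm, y_c = 58.29 mm

Part | A | x̄ᵢ | ȳᵢ | A·x̄ᵢ | A·ȳᵢ
plate | 19200.00 | 80.00 | 60.00 | 1536000.00 | 1152000.00
hole | -1512.00 | 43.00 | 80.00 | -65016.00 | -120960.00
Σ | 17688.00 |  |  | 1470984.00 | 1031040.00
x_c = 1470984.00 / 17688.00 = 83.16 mm
y_c = 1031040.00 / 17688.00 = 58.29 mm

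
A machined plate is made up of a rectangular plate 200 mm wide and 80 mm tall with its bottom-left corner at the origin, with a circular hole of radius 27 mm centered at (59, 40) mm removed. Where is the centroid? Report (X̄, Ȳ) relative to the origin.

X̄ = 106.85 mm, Ȳ = 40.00 mm

Part | A | x̄ᵢ | ȳᵢ | A·x̄ᵢ | A·ȳᵢ
plate | 16000.00 | 100.00 | 40.00 | 1600000.00 | 640000.00
hole | -2290.22 | 59.00 | 40.00 | -135123.04 | -91608.84
Σ | 13709.78 |  |  | 1464876.96 | 548391.16
X̄ = 1464876.96 / 13709.78 = 106.85 mm
Ȳ = 548391.16 / 13709.78 = 40.00 mm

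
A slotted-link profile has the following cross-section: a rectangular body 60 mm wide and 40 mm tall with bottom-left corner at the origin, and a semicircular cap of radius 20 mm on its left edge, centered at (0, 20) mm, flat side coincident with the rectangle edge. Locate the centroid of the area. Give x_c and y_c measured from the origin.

x_c = 22.01 mm, y_c = 20.00 mm

rectangular body: A = 60 × 40 = 2400.00, centroid at (30.00, 20.00).
semicircular end: A = ½π·20² = 628.32, centroid at (-8.49, 20.00).
ΣA = 3028.32 mm²
ΣAx_c = (2400.00)(30.00) + (628.32)(-8.49) = 66666.67 mm³
ΣAy_c = (2400.00)(20.00) + (628.32)(20.00) = 60566.37 mm³
x_c = 66666.67 / 3028.32 = 22.01 mm
y_c = 60566.37 / 3028.32 = 20.00 mm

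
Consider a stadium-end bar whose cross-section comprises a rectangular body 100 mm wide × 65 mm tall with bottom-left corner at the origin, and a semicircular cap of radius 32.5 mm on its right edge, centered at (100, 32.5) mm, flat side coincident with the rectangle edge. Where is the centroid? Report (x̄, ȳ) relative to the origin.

rectangular body: A = 100 × 65 = 6500.00, centroid at (50.00, 32.50).
semicircular end: A = ½π·32.5² = 1659.15, centroid at (113.79, 32.50).
ΣA = 8159.15 mm², ΣAx̄ = 513800.78 mm³, ΣAȳ = 265172.49 mm³.
x̄ = 513800.78/8159.15 = 62.97 mm; ȳ = 265172.49/8159.15 = 32.50 mm.

x̄ = 62.97 mm, ȳ = 32.50 mm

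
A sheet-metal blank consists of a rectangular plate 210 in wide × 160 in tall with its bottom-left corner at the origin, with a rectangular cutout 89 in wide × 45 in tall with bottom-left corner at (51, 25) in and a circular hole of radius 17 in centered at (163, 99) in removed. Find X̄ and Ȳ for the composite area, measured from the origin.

X̄ = 104.49 in, Ȳ = 83.94 in

plate: A = 210 × 160 = 33600.00, centroid at (105.00, 80.00).
hole 1: A = −(89 × 45) = -4005.00, centroid at (95.50, 47.50).
hole 2: A = −π·17² = -907.92, centroid at (163.00, 99.00).
ΣA = 28687.08 in², ΣAX̄ = 2997531.49 in³, ΣAȲ = 2407878.39 in³.
X̄ = 2997531.49/28687.08 = 104.49 in; Ȳ = 2407878.39/28687.08 = 83.94 in.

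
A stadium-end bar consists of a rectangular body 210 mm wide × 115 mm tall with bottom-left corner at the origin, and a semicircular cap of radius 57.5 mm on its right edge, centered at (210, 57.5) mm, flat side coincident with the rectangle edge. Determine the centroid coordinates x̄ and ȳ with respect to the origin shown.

x̄ = 127.90 mm, ȳ = 57.50 mm

Part | A | x̄ᵢ | ȳᵢ | A·x̄ᵢ | A·ȳᵢ
rectangular body | 24150.00 | 105.00 | 57.50 | 2535750.00 | 1388625.00
semicircular end | 5193.45 | 234.40 | 57.50 | 1217363.11 | 298623.11
Σ | 29343.45 |  |  | 3753113.11 | 1687248.11
x̄ = 3753113.11 / 29343.45 = 127.90 mm
ȳ = 1687248.11 / 29343.45 = 57.50 mm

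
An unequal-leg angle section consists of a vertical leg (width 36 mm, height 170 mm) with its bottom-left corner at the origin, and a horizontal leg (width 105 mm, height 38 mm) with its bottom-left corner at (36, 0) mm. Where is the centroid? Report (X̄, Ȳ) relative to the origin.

vertical leg: A = 36 × 170 = 6120.00, centroid at (18.00, 85.00).
horizontal leg: A = 105 × 38 = 3990.00, centroid at (88.50, 19.00).
ΣA = 10110.00 mm², ΣAX̄ = 463275.00 mm³, ΣAȲ = 596010.00 mm³.
X̄ = 463275.00/10110.00 = 45.82 mm; Ȳ = 596010.00/10110.00 = 58.95 mm.

X̄ = 45.82 mm, Ȳ = 58.95 mm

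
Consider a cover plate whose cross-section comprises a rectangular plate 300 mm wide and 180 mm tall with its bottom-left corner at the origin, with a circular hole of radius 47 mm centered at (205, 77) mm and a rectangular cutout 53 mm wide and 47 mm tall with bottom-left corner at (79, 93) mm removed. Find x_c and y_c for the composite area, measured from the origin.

x_c = 143.92 mm, y_c = 90.54 mm

plate: A = 300 × 180 = 54000.00, centroid at (150.00, 90.00).
hole 1: A = −π·47² = -6939.78, centroid at (205.00, 77.00).
hole 2: A = −(53 × 47) = -2491.00, centroid at (105.50, 116.50).
ΣA = 44569.22 mm²
ΣAx_c = (54000.00)(150.00) + (-6939.78)(205.00) + (-2491.00)(105.50) = 6414544.97 mm³
ΣAy_c = (54000.00)(90.00) + (-6939.78)(77.00) + (-2491.00)(116.50) = 4035435.58 mm³
x_c = 6414544.97 / 44569.22 = 143.92 mm
y_c = 4035435.58 / 44569.22 = 90.54 mm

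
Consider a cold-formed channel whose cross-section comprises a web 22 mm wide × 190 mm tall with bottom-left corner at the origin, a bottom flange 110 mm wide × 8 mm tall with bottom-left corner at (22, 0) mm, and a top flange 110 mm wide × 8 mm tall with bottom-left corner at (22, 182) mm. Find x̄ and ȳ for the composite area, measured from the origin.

x̄ = 30.56 mm, ȳ = 95.00 mm

web: A = 22 × 190 = 4180.00, centroid at (11.00, 95.00).
bottom flange: A = 110 × 8 = 880.00, centroid at (77.00, 4.00).
top flange: A = 110 × 8 = 880.00, centroid at (77.00, 186.00).
ΣA = 5940.00 mm²
ΣAx̄ = (4180.00)(11.00) + (880.00)(77.00) + (880.00)(77.00) = 181500.00 mm³
ΣAȳ = (4180.00)(95.00) + (880.00)(4.00) + (880.00)(186.00) = 564300.00 mm³
x̄ = 181500.00 / 5940.00 = 30.56 mm
ȳ = 564300.00 / 5940.00 = 95.00 mm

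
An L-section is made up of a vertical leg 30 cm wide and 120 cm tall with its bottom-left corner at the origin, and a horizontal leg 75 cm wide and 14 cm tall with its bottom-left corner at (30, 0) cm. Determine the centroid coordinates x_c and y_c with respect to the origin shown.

vertical leg: A = 30 × 120 = 3600.00, centroid at (15.00, 60.00).
horizontal leg: A = 75 × 14 = 1050.00, centroid at (67.50, 7.00).
ΣA = 4650.00 cm², ΣAx_c = 124875.00 cm³, ΣAy_c = 223350.00 cm³.
x_c = 124875.00/4650.00 = 26.85 cm; y_c = 223350.00/4650.00 = 48.03 cm.

x_c = 26.85 cm, y_c = 48.03 cm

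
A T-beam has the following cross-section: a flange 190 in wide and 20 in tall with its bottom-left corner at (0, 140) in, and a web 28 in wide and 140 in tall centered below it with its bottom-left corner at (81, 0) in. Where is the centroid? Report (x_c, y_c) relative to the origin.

Part | A | x̄ᵢ | ȳᵢ | A·x̄ᵢ | A·ȳᵢ
web | 3920.00 | 95.00 | 70.00 | 372400.00 | 274400.00
flange | 3800.00 | 95.00 | 150.00 | 361000.00 | 570000.00
Σ | 7720.00 |  |  | 733400.00 | 844400.00
x_c = 733400.00 / 7720.00 = 95.00 in
y_c = 844400.00 / 7720.00 = 109.38 in

x_c = 95.00 in, y_c = 109.38 in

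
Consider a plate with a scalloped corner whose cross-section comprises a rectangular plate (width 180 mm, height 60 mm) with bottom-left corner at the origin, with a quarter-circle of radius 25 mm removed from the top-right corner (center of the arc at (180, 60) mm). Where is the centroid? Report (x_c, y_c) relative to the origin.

plate: A = 180 × 60 = 10800.00, centroid at (90.00, 30.00).
removed quarter-circle: A = −¼π·25² = -490.87, centroid at (169.39, 49.39).
ΣA = 10309.13 mm²
ΣAx_c = (10800.00)(90.00) + (-490.87)(169.39) = 888851.04 mm³
ΣAy_c = (10800.00)(30.00) + (-490.87)(49.39) = 299755.90 mm³
x_c = 888851.04 / 10309.13 = 86.22 mm
y_c = 299755.90 / 10309.13 = 29.08 mm

x_c = 86.22 mm, y_c = 29.08 mm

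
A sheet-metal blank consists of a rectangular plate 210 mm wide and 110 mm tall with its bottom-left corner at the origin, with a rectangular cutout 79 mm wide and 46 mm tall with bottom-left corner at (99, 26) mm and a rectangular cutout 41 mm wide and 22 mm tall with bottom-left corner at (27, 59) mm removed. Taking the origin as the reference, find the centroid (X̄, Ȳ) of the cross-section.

Part | A | x̄ᵢ | ȳᵢ | A·x̄ᵢ | A·ȳᵢ
plate | 23100.00 | 105.00 | 55.00 | 2425500.00 | 1270500.00
hole 1 | -3634.00 | 138.50 | 49.00 | -503309.00 | -178066.00
hole 2 | -902.00 | 47.50 | 70.00 | -42845.00 | -63140.00
Σ | 18564.00 |  |  | 1879346.00 | 1029294.00
X̄ = 1879346.00 / 18564.00 = 101.24 mm
Ȳ = 1029294.00 / 18564.00 = 55.45 mm

X̄ = 101.24 mm, Ȳ = 55.45 mm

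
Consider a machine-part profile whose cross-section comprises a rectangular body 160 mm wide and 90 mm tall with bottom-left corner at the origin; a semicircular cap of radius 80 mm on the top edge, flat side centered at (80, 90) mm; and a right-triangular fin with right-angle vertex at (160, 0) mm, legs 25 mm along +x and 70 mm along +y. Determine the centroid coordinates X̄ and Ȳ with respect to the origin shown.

rectangular body: A = 160 × 90 = 14400.00, centroid at (80.00, 45.00).
semicircular top: A = ½π·80² = 10053.10, centroid at (80.00, 123.95).
triangular fin: A = ½·25·70 = 875.00, centroid at (168.33, 23.33).
ΣA = 25328.10 mm², ΣAX̄ = 2103539.39 mm³, ΣAȲ = 1914528.68 mm³.
X̄ = 2103539.39/25328.10 = 83.05 mm; Ȳ = 1914528.68/25328.10 = 75.59 mm.

X̄ = 83.05 mm, Ȳ = 75.59 mm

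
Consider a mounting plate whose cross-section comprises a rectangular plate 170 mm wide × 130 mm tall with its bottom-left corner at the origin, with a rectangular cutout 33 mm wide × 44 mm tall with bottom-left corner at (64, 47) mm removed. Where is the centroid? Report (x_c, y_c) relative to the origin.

x_c = 85.32 mm, y_c = 64.72 mm

plate: A = 170 × 130 = 22100.00, centroid at (85.00, 65.00).
hole: A = −(33 × 44) = -1452.00, centroid at (80.50, 69.00).
ΣA = 20648.00 mm²
ΣAx_c = (22100.00)(85.00) + (-1452.00)(80.50) = 1761614.00 mm³
ΣAy_c = (22100.00)(65.00) + (-1452.00)(69.00) = 1336312.00 mm³
x_c = 1761614.00 / 20648.00 = 85.32 mm
y_c = 1336312.00 / 20648.00 = 64.72 mm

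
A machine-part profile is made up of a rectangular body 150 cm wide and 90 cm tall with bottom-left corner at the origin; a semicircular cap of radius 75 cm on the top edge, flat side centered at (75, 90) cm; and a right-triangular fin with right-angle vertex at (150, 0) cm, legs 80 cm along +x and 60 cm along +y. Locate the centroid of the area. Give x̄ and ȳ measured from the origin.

rectangular body: A = 150 × 90 = 13500.00, centroid at (75.00, 45.00).
semicircular top: A = ½π·75² = 8835.73, centroid at (75.00, 121.83).
triangular fin: A = ½·80·60 = 2400.00, centroid at (176.67, 20.00).
ΣA = 24735.73 cm², ΣAx̄ = 2099179.70 cm³, ΣAȳ = 1731965.64 cm³.
x̄ = 2099179.70/24735.73 = 84.86 cm; ȳ = 1731965.64/24735.73 = 70.02 cm.

x̄ = 84.86 cm, ȳ = 70.02 cm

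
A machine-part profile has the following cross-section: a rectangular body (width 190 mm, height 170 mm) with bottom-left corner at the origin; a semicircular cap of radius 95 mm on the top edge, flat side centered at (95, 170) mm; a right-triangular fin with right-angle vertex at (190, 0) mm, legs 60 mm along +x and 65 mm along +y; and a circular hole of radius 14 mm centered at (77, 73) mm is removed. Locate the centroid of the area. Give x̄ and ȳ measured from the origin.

x̄ = 99.92 mm, ȳ = 119.73 mm

rectangular body: A = 190 × 170 = 32300.00, centroid at (95.00, 85.00).
semicircular top: A = ½π·95² = 14176.44, centroid at (95.00, 210.32).
triangular fin: A = ½·60·65 = 1950.00, centroid at (210.00, 21.67).
hole: A = −π·14² = -615.75, centroid at (77.00, 73.00).
ΣA = 47810.68 mm², ΣAx̄ = 4777348.58 mm³, ΣAȳ = 5724377.69 mm³.
x̄ = 4777348.58/47810.68 = 99.92 mm; ȳ = 5724377.69/47810.68 = 119.73 mm.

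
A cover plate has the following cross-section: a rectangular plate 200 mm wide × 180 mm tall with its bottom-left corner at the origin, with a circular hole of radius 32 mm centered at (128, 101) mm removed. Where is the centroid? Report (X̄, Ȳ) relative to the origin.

X̄ = 97.25 mm, Ȳ = 88.92 mm

plate: A = 200 × 180 = 36000.00, centroid at (100.00, 90.00).
hole: A = −π·32² = -3216.99, centroid at (128.00, 101.00).
ΣA = 32783.01 mm², ΣAX̄ = 3188225.17 mm³, ΣAȲ = 2915083.92 mm³.
X̄ = 3188225.17/32783.01 = 97.25 mm; Ȳ = 2915083.92/32783.01 = 88.92 mm.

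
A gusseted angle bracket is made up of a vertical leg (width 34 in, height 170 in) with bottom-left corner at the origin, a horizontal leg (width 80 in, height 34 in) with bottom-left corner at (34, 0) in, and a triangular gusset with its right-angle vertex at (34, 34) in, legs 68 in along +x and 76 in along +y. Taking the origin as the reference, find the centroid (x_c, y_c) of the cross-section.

vertical leg: A = 34 × 170 = 5780.00, centroid at (17.00, 85.00).
horizontal leg: A = 80 × 34 = 2720.00, centroid at (74.00, 17.00).
gusset: A = ½·68·76 = 2584.00, centroid at (56.67, 59.33).
ΣA = 11084.00 in²
ΣAx_c = (5780.00)(17.00) + (2720.00)(74.00) + (2584.00)(56.67) = 445966.67 in³
ΣAy_c = (5780.00)(85.00) + (2720.00)(17.00) + (2584.00)(59.33) = 690857.33 in³
x_c = 445966.67 / 11084.00 = 40.24 in
y_c = 690857.33 / 11084.00 = 62.33 in

x_c = 40.24 in, y_c = 62.33 in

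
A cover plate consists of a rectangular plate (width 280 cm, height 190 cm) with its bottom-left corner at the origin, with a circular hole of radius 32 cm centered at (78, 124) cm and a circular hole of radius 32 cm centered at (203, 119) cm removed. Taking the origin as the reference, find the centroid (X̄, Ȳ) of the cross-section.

Part | A | x̄ᵢ | ȳᵢ | A·x̄ᵢ | A·ȳᵢ
plate | 53200.00 | 140.00 | 95.00 | 7448000.00 | 5054000.00
hole 1 | -3216.99 | 78.00 | 124.00 | -250925.29 | -398906.87
hole 2 | -3216.99 | 203.00 | 119.00 | -653049.15 | -382821.91
Σ | 46766.02 |  |  | 6544025.56 | 4272271.22
X̄ = 6544025.56 / 46766.02 = 139.93 cm
Ȳ = 4272271.22 / 46766.02 = 91.35 cm

X̄ = 139.93 cm, Ȳ = 91.35 cm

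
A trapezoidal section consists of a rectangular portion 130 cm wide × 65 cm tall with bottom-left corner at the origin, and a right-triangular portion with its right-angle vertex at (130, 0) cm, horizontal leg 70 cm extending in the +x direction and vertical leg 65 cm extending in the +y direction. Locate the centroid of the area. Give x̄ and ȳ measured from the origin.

rectangular portion: A = 130 × 65 = 8450.00, centroid at (65.00, 32.50).
triangular portion: A = ½·70·65 = 2275.00, centroid at (153.33, 21.67).
ΣA = 10725.00 cm²
ΣAx̄ = (8450.00)(65.00) + (2275.00)(153.33) = 898083.33 cm³
ΣAȳ = (8450.00)(32.50) + (2275.00)(21.67) = 323916.67 cm³
x̄ = 898083.33 / 10725.00 = 83.74 cm
ȳ = 323916.67 / 10725.00 = 30.20 cm

x̄ = 83.74 cm, ȳ = 30.20 cm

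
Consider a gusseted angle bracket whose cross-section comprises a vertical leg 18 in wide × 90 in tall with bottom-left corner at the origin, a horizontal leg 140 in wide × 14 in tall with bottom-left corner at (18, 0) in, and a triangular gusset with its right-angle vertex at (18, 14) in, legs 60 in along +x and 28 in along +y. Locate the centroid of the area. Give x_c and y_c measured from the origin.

x_c = 49.54 in, y_c = 24.03 in

Part | A | x̄ᵢ | ȳᵢ | A·x̄ᵢ | A·ȳᵢ
vertical leg | 1620.00 | 9.00 | 45.00 | 14580.00 | 72900.00
horizontal leg | 1960.00 | 88.00 | 7.00 | 172480.00 | 13720.00
gusset | 840.00 | 38.00 | 23.33 | 31920.00 | 19600.00
Σ | 4420.00 |  |  | 218980.00 | 106220.00
x_c = 218980.00 / 4420.00 = 49.54 in
y_c = 106220.00 / 4420.00 = 24.03 in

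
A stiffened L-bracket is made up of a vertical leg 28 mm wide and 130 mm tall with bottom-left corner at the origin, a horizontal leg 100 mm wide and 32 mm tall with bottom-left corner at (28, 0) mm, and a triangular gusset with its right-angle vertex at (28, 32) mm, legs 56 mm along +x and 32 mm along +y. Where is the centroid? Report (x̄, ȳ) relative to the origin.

x̄ = 44.26 mm, ȳ = 42.14 mm

vertical leg: A = 28 × 130 = 3640.00, centroid at (14.00, 65.00).
horizontal leg: A = 100 × 32 = 3200.00, centroid at (78.00, 16.00).
gusset: A = ½·56·32 = 896.00, centroid at (46.67, 42.67).
ΣA = 7736.00 mm²
ΣAx̄ = (3640.00)(14.00) + (3200.00)(78.00) + (896.00)(46.67) = 342373.33 mm³
ΣAȳ = (3640.00)(65.00) + (3200.00)(16.00) + (896.00)(42.67) = 326029.33 mm³
x̄ = 342373.33 / 7736.00 = 44.26 mm
ȳ = 326029.33 / 7736.00 = 42.14 mm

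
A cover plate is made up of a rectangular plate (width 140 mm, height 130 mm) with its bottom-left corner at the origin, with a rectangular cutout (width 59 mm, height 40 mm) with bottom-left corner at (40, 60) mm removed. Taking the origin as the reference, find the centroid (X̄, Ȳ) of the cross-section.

X̄ = 70.07 mm, Ȳ = 62.77 mm

plate: A = 140 × 130 = 18200.00, centroid at (70.00, 65.00).
hole: A = −(59 × 40) = -2360.00, centroid at (69.50, 80.00).
ΣA = 15840.00 mm², ΣAX̄ = 1109980.00 mm³, ΣAȲ = 994200.00 mm³.
X̄ = 1109980.00/15840.00 = 70.07 mm; Ȳ = 994200.00/15840.00 = 62.77 mm.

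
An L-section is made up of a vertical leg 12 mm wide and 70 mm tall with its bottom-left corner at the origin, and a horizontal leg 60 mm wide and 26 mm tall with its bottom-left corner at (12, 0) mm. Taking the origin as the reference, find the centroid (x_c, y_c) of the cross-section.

vertical leg: A = 12 × 70 = 840.00, centroid at (6.00, 35.00).
horizontal leg: A = 60 × 26 = 1560.00, centroid at (42.00, 13.00).
ΣA = 2400.00 mm²
ΣAx_c = (840.00)(6.00) + (1560.00)(42.00) = 70560.00 mm³
ΣAy_c = (840.00)(35.00) + (1560.00)(13.00) = 49680.00 mm³
x_c = 70560.00 / 2400.00 = 29.40 mm
y_c = 49680.00 / 2400.00 = 20.70 mm

x_c = 29.40 mm, y_c = 20.70 mm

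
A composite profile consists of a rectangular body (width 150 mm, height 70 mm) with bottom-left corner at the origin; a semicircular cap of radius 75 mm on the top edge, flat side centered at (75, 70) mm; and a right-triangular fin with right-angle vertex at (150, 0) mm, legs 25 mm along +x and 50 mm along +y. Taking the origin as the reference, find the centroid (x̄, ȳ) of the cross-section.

x̄ = 77.61 mm, ȳ = 64.01 mm

Part | A | x̄ᵢ | ȳᵢ | A·x̄ᵢ | A·ȳᵢ
rectangular body | 10500.00 | 75.00 | 35.00 | 787500.00 | 367500.00
semicircular top | 8835.73 | 75.00 | 101.83 | 662679.70 | 899751.05
triangular fin | 625.00 | 158.33 | 16.67 | 98958.33 | 10416.67
Σ | 19960.73 |  |  | 1549138.03 | 1277667.72
x̄ = 1549138.03 / 19960.73 = 77.61 mm
ȳ = 1277667.72 / 19960.73 = 64.01 mm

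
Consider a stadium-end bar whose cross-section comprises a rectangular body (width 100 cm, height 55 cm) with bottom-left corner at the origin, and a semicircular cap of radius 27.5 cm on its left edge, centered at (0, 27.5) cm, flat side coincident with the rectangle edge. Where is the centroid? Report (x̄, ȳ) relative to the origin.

x̄ = 39.05 cm, ȳ = 27.50 cm

rectangular body: A = 100 × 55 = 5500.00, centroid at (50.00, 27.50).
semicircular end: A = ½π·27.5² = 1187.91, centroid at (-11.67, 27.50).
ΣA = 6687.91 cm²
ΣAx̄ = (5500.00)(50.00) + (1187.91)(-11.67) = 261135.42 cm³
ΣAȳ = (5500.00)(27.50) + (1187.91)(27.50) = 183917.65 cm³
x̄ = 261135.42 / 6687.91 = 39.05 cm
ȳ = 183917.65 / 6687.91 = 27.50 cm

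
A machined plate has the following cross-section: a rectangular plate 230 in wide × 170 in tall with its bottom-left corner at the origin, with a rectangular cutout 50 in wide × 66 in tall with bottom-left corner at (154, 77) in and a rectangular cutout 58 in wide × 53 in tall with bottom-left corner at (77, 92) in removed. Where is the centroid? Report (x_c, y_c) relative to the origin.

x_c = 109.39 in, y_c = 79.33 in

plate: A = 230 × 170 = 39100.00, centroid at (115.00, 85.00).
hole 1: A = −(50 × 66) = -3300.00, centroid at (179.00, 110.00).
hole 2: A = −(58 × 53) = -3074.00, centroid at (106.00, 118.50).
ΣA = 32726.00 in²
ΣAx_c = (39100.00)(115.00) + (-3300.00)(179.00) + (-3074.00)(106.00) = 3579956.00 in³
ΣAy_c = (39100.00)(85.00) + (-3300.00)(110.00) + (-3074.00)(118.50) = 2596231.00 in³
x_c = 3579956.00 / 32726.00 = 109.39 in
y_c = 2596231.00 / 32726.00 = 79.33 in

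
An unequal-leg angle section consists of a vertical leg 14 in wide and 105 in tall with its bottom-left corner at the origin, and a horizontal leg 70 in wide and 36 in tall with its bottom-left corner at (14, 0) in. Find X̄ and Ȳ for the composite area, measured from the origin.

X̄ = 33.53 in, Ȳ = 30.71 in

Part | A | x̄ᵢ | ȳᵢ | A·x̄ᵢ | A·ȳᵢ
vertical leg | 1470.00 | 7.00 | 52.50 | 10290.00 | 77175.00
horizontal leg | 2520.00 | 49.00 | 18.00 | 123480.00 | 45360.00
Σ | 3990.00 |  |  | 133770.00 | 122535.00
X̄ = 133770.00 / 3990.00 = 33.53 in
Ȳ = 122535.00 / 3990.00 = 30.71 in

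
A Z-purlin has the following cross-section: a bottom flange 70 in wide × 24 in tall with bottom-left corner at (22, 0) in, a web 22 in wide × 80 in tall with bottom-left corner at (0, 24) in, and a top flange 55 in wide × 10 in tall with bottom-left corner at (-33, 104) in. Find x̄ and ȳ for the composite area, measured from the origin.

bottom flange: A = 70 × 24 = 1680.00, centroid at (57.00, 12.00).
web: A = 22 × 80 = 1760.00, centroid at (11.00, 64.00).
top flange: A = 55 × 10 = 550.00, centroid at (-5.50, 109.00).
ΣA = 3990.00 in²
ΣAx̄ = (1680.00)(57.00) + (1760.00)(11.00) + (550.00)(-5.50) = 112095.00 in³
ΣAȳ = (1680.00)(12.00) + (1760.00)(64.00) + (550.00)(109.00) = 192750.00 in³
x̄ = 112095.00 / 3990.00 = 28.09 in
ȳ = 192750.00 / 3990.00 = 48.31 in

x̄ = 28.09 in, ȳ = 48.31 in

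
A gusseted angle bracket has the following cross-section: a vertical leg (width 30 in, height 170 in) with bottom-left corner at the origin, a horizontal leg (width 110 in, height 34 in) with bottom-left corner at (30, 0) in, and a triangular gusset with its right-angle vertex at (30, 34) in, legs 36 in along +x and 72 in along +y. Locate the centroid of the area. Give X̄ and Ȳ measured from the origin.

X̄ = 44.28 in, Ȳ = 56.46 in

Part | A | x̄ᵢ | ȳᵢ | A·x̄ᵢ | A·ȳᵢ
vertical leg | 5100.00 | 15.00 | 85.00 | 76500.00 | 433500.00
horizontal leg | 3740.00 | 85.00 | 17.00 | 317900.00 | 63580.00
gusset | 1296.00 | 42.00 | 58.00 | 54432.00 | 75168.00
Σ | 10136.00 |  |  | 448832.00 | 572248.00
X̄ = 448832.00 / 10136.00 = 44.28 in
Ȳ = 572248.00 / 10136.00 = 56.46 in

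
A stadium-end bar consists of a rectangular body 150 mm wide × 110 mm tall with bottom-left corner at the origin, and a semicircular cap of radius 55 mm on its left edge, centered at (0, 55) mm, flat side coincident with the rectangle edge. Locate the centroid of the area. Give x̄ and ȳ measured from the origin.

Part | A | x̄ᵢ | ȳᵢ | A·x̄ᵢ | A·ȳᵢ
rectangular body | 16500.00 | 75.00 | 55.00 | 1237500.00 | 907500.00
semicircular end | 4751.66 | -23.34 | 55.00 | -110916.67 | 261341.24
Σ | 21251.66 |  |  | 1126583.33 | 1168841.24
x̄ = 1126583.33 / 21251.66 = 53.01 mm
ȳ = 1168841.24 / 21251.66 = 55.00 mm

x̄ = 53.01 mm, ȳ = 55.00 mm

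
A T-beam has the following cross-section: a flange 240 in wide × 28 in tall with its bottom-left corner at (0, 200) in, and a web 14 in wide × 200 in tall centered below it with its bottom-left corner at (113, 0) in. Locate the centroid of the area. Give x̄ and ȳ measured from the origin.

web: A = 14 × 200 = 2800.00, centroid at (120.00, 100.00).
flange: A = 240 × 28 = 6720.00, centroid at (120.00, 214.00).
ΣA = 9520.00 in², ΣAx̄ = 1142400.00 in³, ΣAȳ = 1718080.00 in³.
x̄ = 1142400.00/9520.00 = 120.00 in; ȳ = 1718080.00/9520.00 = 180.47 in.

x̄ = 120.00 in, ȳ = 180.47 in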